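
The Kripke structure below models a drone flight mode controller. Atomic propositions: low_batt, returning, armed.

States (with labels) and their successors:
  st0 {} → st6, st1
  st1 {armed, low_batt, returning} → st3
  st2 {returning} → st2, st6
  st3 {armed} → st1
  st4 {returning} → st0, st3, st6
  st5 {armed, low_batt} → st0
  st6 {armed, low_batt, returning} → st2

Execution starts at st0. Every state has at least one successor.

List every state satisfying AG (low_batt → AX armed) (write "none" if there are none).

{st1, st3}

States satisfying low_batt → AX armed: {st0, st1, st2, st3, st4}.
States satisfying AG (low_batt → AX armed): {st1, st3}.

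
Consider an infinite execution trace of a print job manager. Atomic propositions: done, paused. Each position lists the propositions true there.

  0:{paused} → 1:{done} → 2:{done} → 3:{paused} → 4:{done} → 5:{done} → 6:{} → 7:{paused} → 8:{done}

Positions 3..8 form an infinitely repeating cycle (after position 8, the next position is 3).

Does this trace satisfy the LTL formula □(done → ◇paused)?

done → ◇paused holds at every position 0..8, and those are all positions ever visited, so □(done → ◇paused) holds.
Positions where done holds: 1, 2, 4, 5, 8.
Check ◇paused at each: 1→ok, 2→ok, 4→ok, 5→ok, 8→ok.

Holds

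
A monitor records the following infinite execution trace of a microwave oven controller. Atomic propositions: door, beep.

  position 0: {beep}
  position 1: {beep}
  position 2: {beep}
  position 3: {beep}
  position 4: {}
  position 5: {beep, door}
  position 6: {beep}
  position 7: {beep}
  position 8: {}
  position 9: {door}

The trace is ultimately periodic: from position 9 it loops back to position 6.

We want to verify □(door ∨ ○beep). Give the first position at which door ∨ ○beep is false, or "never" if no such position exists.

3

Check door ∨ ○beep at each position in order: 0 ✓, 1 ✓, 2 ✓.
At position 3 the labels are {beep} and the next position 4 has {}, so door ∨ ○beep is false there. This is the first violation.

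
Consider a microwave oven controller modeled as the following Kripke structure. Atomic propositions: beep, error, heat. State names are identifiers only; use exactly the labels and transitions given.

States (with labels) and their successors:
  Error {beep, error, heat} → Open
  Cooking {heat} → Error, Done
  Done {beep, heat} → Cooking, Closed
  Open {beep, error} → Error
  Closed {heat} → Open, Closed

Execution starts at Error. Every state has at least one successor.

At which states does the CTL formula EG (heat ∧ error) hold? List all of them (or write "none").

States satisfying heat ∧ error: {Error}.
States satisfying EG (heat ∧ error): ∅.

none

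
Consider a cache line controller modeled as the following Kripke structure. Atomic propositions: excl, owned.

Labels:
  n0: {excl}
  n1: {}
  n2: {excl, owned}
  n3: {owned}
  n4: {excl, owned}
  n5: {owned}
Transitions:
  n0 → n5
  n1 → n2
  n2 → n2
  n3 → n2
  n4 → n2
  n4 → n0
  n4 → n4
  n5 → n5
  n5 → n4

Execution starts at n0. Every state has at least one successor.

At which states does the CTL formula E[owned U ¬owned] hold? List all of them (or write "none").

{n0, n1, n4, n5}

States satisfying owned: {n2, n3, n4, n5}.
States satisfying ¬owned: {n0, n1}.
States satisfying E[owned U ¬owned]: {n0, n1, n4, n5}.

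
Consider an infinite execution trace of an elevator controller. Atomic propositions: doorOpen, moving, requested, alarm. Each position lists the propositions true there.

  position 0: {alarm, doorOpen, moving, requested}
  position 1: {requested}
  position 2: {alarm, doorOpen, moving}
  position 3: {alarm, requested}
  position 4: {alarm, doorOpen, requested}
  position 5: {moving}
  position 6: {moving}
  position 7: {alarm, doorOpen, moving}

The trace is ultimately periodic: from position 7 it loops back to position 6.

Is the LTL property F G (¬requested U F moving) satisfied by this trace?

Satisfied

G (¬requested U F moving) holds at position 0, which is reachable from 0, so F G (¬requested U F moving) holds.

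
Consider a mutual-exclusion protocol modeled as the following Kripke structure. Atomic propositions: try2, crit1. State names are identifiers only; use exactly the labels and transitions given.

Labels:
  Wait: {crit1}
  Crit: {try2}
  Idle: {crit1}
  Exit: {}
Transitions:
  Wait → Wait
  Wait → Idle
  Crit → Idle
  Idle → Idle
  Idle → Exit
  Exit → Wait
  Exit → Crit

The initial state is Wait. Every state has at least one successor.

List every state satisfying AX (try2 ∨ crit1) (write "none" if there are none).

{Wait, Crit, Exit}

States satisfying try2 ∨ crit1: {Wait, Crit, Idle}.
States satisfying AX (try2 ∨ crit1): {Wait, Crit, Exit}.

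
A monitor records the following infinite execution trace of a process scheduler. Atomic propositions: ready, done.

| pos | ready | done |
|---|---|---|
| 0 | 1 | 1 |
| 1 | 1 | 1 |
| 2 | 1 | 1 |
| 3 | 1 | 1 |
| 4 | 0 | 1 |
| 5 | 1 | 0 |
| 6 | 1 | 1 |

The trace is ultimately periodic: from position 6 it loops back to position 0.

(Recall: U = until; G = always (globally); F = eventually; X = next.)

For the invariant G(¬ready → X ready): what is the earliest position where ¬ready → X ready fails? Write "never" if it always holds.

¬ready → X ready holds at every position 0..6, and those are all the positions the trace ever visits, so the invariant G(¬ready → X ready) is never violated.

never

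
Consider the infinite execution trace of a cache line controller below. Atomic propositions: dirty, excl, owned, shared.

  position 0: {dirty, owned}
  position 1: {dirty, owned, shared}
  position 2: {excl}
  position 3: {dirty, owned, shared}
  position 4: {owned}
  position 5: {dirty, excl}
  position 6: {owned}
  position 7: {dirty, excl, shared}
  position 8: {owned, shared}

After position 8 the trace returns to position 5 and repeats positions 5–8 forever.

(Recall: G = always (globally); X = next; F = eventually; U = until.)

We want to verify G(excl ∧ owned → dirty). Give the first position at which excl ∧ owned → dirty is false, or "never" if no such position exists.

excl ∧ owned → dirty holds at every position 0..8, and those are all the positions the trace ever visits, so the invariant G(excl ∧ owned → dirty) is never violated.

never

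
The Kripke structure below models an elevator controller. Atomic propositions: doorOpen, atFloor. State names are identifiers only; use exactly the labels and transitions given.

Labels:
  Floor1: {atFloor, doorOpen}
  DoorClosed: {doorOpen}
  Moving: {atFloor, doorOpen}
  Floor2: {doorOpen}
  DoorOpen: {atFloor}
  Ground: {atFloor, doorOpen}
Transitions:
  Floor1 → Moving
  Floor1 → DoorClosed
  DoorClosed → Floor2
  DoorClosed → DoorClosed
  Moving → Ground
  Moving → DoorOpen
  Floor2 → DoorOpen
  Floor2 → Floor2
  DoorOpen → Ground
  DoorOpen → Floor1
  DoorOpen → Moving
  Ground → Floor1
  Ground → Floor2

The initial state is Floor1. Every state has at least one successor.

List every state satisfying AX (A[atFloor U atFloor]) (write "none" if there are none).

{Moving, DoorOpen}

States satisfying A[atFloor U atFloor]: {Floor1, Moving, DoorOpen, Ground}.
States satisfying AX (A[atFloor U atFloor]): {Moving, DoorOpen}.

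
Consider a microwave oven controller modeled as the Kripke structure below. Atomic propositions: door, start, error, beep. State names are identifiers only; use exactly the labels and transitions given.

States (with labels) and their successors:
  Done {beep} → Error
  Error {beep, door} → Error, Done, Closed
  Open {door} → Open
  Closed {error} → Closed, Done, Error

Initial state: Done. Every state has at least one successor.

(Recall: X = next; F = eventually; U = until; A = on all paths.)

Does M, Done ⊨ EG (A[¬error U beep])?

Satisfied

States satisfying A[¬error U beep]: {Done, Error}.
States satisfying EG (A[¬error U beep]): {Done, Error}.
Done ∈ Sat(EG (A[¬error U beep])).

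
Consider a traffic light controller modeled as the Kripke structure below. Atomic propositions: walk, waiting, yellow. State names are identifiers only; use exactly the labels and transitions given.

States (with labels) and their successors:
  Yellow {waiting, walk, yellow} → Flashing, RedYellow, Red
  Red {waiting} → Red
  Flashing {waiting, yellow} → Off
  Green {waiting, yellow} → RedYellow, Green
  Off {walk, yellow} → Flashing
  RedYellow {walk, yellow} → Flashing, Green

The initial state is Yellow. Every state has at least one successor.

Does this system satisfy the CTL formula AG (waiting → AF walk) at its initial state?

States satisfying waiting → AF walk: {Yellow, Flashing, Off, RedYellow}.
States satisfying AG (waiting → AF walk): {Flashing, Off}.
Green is reachable from Yellow and violates waiting → AF walk, so AG fails at Yellow.
Yellow ∉ Sat(AG (waiting → AF walk)).

Violated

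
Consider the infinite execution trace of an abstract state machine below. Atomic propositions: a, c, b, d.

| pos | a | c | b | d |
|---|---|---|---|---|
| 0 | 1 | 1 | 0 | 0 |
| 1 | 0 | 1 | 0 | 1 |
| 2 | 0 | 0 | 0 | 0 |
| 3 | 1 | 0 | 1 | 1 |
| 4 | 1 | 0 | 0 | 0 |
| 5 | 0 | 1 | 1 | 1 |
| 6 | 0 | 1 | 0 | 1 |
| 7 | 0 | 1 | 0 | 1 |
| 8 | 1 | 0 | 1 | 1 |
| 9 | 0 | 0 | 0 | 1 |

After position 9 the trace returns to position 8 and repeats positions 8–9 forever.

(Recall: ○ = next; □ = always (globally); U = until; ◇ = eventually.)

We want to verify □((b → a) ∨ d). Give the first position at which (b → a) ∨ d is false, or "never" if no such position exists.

never

(b → a) ∨ d holds at every position 0..9, and those are all the positions the trace ever visits, so the invariant □((b → a) ∨ d) is never violated.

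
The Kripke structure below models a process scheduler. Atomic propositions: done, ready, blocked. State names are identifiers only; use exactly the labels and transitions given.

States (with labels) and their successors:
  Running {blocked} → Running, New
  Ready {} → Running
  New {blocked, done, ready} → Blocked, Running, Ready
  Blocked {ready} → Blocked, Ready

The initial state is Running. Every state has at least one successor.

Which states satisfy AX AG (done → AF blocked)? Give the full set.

States satisfying AG (done → AF blocked): {Running, Ready, New, Blocked}.
States satisfying AX AG (done → AF blocked): {Running, Ready, New, Blocked}.

{Running, Ready, New, Blocked}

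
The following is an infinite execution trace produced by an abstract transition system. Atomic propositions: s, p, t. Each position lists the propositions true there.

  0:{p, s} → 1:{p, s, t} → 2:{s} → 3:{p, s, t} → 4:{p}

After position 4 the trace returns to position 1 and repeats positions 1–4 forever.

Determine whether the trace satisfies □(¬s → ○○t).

No

¬s → ○○t must hold at every position from 0 onward. It fails at position 4, so □(¬s → ○○t) is false.
Positions where ¬s holds: 4.
Check ○○t at each: 4→fails.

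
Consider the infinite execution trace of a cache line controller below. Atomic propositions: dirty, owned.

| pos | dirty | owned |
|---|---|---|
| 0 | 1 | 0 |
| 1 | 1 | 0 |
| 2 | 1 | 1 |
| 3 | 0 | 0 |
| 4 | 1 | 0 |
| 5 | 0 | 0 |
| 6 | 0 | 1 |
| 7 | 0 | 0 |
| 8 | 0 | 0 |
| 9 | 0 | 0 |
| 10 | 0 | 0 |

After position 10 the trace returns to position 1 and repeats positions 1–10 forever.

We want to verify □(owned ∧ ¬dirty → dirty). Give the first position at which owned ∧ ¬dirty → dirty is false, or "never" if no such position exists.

6

Check owned ∧ ¬dirty → dirty at each position in order: 0 ✓, 1 ✓, 2 ✓, 3 ✓, 4 ✓, 5 ✓.
At position 6 the labels are {owned}, so owned ∧ ¬dirty → dirty is false there. This is the first violation.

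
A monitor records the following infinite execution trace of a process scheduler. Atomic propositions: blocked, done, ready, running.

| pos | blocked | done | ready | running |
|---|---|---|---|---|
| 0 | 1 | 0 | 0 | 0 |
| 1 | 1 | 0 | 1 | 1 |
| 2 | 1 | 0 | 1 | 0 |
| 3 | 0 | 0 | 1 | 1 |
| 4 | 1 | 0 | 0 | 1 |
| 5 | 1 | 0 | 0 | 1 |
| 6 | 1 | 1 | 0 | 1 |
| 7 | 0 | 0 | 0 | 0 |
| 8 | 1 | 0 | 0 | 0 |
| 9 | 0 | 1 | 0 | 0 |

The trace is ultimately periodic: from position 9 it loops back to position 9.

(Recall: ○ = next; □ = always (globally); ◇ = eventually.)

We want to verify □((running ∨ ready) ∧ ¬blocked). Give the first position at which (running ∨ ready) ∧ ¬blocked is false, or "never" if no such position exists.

At position 0 the labels are {blocked}, so (running ∨ ready) ∧ ¬blocked is false there. This is the first violation.

0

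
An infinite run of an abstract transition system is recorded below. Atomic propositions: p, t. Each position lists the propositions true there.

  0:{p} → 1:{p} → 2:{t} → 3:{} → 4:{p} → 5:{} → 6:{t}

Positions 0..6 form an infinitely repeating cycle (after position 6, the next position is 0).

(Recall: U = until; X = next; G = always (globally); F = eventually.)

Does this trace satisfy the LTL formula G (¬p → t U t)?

¬p → t U t must hold at every position from 0 onward. It fails at position 3, so G (¬p → t U t) is false.
Positions where ¬p holds: 2, 3, 5, 6.
Check t U t at each: 2→ok, 3→fails, 5→fails, 6→ok.

Does not hold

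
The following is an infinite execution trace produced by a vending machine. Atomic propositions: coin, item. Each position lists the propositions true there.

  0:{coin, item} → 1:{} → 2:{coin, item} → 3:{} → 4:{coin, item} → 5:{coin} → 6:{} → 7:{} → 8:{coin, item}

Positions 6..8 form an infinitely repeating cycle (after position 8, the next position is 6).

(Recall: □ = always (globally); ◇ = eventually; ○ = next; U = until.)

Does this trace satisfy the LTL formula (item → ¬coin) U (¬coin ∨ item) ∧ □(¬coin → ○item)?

Walking from position 0: ¬coin ∨ item first holds at position 0, and item → ¬coin holds at every earlier position along the way, so (item → ¬coin) U (¬coin ∨ item) holds.
¬coin → ○item must hold at every position from 0 onward. It fails at position 6, so □(¬coin → ○item) is false.
Positions where ¬coin holds: 1, 3, 6, 7.
Check ○item at each: 1→ok, 3→ok, 6→fails, 7→ok.
At position 0: (item → ¬coin) U (¬coin ∨ item) is true; □(¬coin → ○item) is false; so (item → ¬coin) U (¬coin ∨ item) ∧ □(¬coin → ○item) is false.

No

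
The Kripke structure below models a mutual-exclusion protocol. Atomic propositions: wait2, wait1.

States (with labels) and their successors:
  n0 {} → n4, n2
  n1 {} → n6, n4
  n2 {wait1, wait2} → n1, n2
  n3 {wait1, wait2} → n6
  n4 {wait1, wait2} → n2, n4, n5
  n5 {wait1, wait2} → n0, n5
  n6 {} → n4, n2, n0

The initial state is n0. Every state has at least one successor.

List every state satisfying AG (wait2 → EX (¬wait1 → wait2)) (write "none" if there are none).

{n0, n1, n2, n4, n5, n6}

States satisfying wait2 → EX (¬wait1 → wait2): {n0, n1, n2, n4, n5, n6}.
States satisfying AG (wait2 → EX (¬wait1 → wait2)): {n0, n1, n2, n4, n5, n6}.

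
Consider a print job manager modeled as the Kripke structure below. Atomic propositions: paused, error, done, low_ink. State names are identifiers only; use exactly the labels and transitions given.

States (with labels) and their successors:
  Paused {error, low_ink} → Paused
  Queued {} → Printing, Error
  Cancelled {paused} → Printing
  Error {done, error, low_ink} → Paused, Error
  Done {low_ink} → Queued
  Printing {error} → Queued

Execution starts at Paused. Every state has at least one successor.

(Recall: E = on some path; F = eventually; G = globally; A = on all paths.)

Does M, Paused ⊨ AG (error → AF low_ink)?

Satisfied

States satisfying error → AF low_ink: {Paused, Queued, Cancelled, Error, Done}.
States satisfying AG (error → AF low_ink): {Paused, Error}.
Every state reachable from Paused satisfies error → AF low_ink.
Paused ∈ Sat(AG (error → AF low_ink)).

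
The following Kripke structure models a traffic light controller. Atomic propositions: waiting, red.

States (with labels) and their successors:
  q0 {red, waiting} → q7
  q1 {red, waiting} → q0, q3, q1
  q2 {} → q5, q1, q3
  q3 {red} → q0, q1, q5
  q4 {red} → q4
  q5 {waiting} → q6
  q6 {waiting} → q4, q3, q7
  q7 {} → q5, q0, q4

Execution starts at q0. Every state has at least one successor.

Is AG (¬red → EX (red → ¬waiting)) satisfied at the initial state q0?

States satisfying ¬red → EX (red → ¬waiting): {q0, q1, q2, q3, q4, q5, q6, q7}.
States satisfying AG (¬red → EX (red → ¬waiting)): {q0, q1, q2, q3, q4, q5, q6, q7}.
Every state reachable from q0 satisfies ¬red → EX (red → ¬waiting).
q0 ∈ Sat(AG (¬red → EX (red → ¬waiting))).

Yes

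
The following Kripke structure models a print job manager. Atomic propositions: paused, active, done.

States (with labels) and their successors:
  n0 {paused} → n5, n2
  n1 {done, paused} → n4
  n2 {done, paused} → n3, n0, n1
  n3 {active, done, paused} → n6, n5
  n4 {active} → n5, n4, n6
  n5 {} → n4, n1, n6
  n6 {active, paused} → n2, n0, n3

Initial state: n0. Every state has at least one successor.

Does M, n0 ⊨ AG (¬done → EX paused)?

Satisfied

States satisfying ¬done → EX paused: {n0, n1, n2, n3, n4, n5, n6}.
States satisfying AG (¬done → EX paused): {n0, n1, n2, n3, n4, n5, n6}.
Every state reachable from n0 satisfies ¬done → EX paused.
n0 ∈ Sat(AG (¬done → EX paused)).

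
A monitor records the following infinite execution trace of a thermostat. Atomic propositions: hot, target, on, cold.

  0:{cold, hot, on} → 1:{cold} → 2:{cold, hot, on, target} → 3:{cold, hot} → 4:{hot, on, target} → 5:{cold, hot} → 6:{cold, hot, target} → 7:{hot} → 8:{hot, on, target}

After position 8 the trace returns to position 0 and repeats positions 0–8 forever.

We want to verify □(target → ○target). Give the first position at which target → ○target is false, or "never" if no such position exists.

Check target → ○target at each position in order: 0 ✓, 1 ✓.
At position 2 the labels are {cold, hot, on, target} and the next position 3 has {cold, hot}, so target → ○target is false there. This is the first violation.

2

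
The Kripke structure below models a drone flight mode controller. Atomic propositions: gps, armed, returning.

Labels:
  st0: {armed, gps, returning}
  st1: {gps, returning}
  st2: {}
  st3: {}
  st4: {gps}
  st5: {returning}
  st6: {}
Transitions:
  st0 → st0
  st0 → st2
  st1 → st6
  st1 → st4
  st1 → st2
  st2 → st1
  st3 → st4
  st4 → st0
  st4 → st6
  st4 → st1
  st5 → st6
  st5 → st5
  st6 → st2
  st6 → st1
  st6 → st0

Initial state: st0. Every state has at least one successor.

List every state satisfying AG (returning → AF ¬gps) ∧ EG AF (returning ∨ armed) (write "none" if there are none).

none

States satisfying returning → AF ¬gps: {st2, st3, st4, st5, st6}.
States satisfying AG (returning → AF ¬gps): ∅.
States satisfying AF (returning ∨ armed): {st0, st1, st2, st3, st4, st5, st6}.
States satisfying EG AF (returning ∨ armed): {st0, st1, st2, st3, st4, st5, st6}.
States satisfying AG (returning → AF ¬gps) ∧ EG AF (returning ∨ armed): ∅.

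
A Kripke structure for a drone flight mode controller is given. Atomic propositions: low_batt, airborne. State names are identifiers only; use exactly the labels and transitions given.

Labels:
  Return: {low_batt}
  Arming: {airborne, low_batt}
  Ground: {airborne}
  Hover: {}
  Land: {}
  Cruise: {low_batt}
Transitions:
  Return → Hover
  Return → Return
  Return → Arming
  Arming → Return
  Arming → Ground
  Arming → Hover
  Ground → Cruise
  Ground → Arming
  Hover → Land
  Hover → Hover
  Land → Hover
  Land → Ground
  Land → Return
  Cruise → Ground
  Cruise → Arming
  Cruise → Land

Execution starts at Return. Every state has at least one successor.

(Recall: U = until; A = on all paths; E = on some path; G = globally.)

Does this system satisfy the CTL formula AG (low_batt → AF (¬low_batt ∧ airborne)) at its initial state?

States satisfying low_batt → AF (¬low_batt ∧ airborne): {Ground, Hover, Land}.
States satisfying AG (low_batt → AF (¬low_batt ∧ airborne)): ∅.
Arming is reachable from Return and violates low_batt → AF (¬low_batt ∧ airborne), so AG fails at Return.
Return ∉ Sat(AG (low_batt → AF (¬low_batt ∧ airborne))).

No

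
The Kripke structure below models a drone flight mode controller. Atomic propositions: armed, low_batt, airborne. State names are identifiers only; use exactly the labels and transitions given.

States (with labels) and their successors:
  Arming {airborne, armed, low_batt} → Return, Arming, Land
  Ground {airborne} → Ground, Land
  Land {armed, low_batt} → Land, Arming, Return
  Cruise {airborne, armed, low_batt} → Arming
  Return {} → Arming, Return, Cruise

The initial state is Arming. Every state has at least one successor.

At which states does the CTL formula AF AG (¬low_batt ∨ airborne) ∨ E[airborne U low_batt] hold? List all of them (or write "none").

States satisfying AG (¬low_batt ∨ airborne): ∅.
States satisfying AF AG (¬low_batt ∨ airborne): ∅.
States satisfying airborne: {Arming, Ground, Cruise}.
States satisfying low_batt: {Arming, Land, Cruise}.
States satisfying E[airborne U low_batt]: {Arming, Ground, Land, Cruise}.
States satisfying AF AG (¬low_batt ∨ airborne) ∨ E[airborne U low_batt]: {Arming, Ground, Land, Cruise}.

{Arming, Ground, Land, Cruise}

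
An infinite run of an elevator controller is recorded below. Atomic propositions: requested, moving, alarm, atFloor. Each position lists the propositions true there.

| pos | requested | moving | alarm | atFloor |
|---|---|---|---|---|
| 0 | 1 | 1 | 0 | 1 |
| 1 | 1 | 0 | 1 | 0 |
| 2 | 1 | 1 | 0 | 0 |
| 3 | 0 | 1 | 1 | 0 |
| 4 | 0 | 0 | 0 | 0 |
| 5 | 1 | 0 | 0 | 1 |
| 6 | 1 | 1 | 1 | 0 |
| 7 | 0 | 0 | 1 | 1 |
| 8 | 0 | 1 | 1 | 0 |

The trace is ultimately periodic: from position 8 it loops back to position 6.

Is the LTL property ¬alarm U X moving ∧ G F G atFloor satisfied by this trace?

Walking from position 0: X moving first holds at position 1, and ¬alarm holds at every earlier position along the way, so ¬alarm U X moving holds.
F G atFloor must hold at every position from 0 onward. It fails at position 0, so G F G atFloor is false.
At position 0: ¬alarm U X moving is true; G F G atFloor is false; so ¬alarm U X moving ∧ G F G atFloor is false.

Does not hold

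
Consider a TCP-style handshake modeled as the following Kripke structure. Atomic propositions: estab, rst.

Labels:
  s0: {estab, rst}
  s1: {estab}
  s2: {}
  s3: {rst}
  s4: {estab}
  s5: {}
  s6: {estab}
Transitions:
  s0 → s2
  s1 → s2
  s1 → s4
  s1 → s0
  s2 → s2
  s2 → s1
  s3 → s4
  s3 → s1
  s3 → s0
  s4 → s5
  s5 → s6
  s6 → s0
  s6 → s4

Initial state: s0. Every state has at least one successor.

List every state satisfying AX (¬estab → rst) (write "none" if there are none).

States satisfying ¬estab → rst: {s0, s1, s3, s4, s6}.
States satisfying AX (¬estab → rst): {s3, s5, s6}.

{s3, s5, s6}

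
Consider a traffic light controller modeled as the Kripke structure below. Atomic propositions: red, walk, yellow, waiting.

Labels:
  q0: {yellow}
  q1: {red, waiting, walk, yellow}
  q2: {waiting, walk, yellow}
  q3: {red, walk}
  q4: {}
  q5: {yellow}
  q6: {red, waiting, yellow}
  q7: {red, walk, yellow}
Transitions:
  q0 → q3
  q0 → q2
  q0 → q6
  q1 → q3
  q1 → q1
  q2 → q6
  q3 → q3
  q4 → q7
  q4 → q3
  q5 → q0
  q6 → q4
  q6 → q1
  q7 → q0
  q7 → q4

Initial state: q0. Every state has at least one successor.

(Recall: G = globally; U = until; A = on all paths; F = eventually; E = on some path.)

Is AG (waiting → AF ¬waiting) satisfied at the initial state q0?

States satisfying waiting → AF ¬waiting: {q0, q3, q4, q5, q7}.
States satisfying AG (waiting → AF ¬waiting): {q3}.
q1 is reachable from q0 and violates waiting → AF ¬waiting, so AG fails at q0.
q0 ∉ Sat(AG (waiting → AF ¬waiting)).

Violated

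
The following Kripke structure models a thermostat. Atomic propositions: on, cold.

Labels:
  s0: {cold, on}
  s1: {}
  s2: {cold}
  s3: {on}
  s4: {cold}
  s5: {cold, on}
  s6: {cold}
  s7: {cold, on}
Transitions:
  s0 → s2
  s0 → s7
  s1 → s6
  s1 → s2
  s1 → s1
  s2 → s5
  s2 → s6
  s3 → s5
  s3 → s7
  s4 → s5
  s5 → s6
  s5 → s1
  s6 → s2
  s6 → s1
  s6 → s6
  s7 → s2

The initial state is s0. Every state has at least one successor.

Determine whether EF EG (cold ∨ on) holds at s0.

States satisfying EG (cold ∨ on): {s0, s2, s3, s4, s5, s6, s7}.
States satisfying EF EG (cold ∨ on): {s0, s1, s2, s3, s4, s5, s6, s7}.
Some path from s0 reaches a state where EG (cold ∨ on) holds.
s0 ∈ Sat(EF EG (cold ∨ on)).

Yes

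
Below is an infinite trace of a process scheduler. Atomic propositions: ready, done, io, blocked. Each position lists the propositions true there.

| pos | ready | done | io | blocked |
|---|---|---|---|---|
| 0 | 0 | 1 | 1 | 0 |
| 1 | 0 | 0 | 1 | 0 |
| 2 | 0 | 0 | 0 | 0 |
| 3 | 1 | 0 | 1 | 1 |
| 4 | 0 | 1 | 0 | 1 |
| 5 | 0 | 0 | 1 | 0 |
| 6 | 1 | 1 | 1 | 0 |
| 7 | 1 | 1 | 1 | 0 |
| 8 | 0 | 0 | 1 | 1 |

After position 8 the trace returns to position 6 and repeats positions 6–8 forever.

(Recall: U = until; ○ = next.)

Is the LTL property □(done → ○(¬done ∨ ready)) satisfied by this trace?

Satisfied

done → ○(¬done ∨ ready) holds at every position 0..8, and those are all positions ever visited, so □(done → ○(¬done ∨ ready)) holds.
Positions where done holds: 0, 4, 6, 7.
Check ○(¬done ∨ ready) at each: 0→ok, 4→ok, 6→ok, 7→ok.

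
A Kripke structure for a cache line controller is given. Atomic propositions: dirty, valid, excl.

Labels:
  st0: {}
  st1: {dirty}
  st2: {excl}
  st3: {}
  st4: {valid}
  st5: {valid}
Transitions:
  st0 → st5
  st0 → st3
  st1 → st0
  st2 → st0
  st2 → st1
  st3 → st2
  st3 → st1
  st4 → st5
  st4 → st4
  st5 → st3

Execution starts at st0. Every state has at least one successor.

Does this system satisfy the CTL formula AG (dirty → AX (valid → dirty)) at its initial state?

Yes

States satisfying dirty → AX (valid → dirty): {st0, st1, st2, st3, st4, st5}.
States satisfying AG (dirty → AX (valid → dirty)): {st0, st1, st2, st3, st4, st5}.
Every state reachable from st0 satisfies dirty → AX (valid → dirty).
st0 ∈ Sat(AG (dirty → AX (valid → dirty))).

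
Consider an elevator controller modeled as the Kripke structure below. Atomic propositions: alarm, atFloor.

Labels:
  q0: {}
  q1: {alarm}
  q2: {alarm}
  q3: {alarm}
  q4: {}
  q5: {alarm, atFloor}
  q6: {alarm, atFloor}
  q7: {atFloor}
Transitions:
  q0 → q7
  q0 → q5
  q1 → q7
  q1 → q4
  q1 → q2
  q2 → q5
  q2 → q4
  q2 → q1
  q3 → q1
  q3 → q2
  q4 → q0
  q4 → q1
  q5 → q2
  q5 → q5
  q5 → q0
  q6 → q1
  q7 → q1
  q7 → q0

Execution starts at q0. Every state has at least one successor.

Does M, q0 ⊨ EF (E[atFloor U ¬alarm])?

States satisfying E[atFloor U ¬alarm]: {q0, q4, q5, q7}.
States satisfying EF (E[atFloor U ¬alarm]): {q0, q1, q2, q3, q4, q5, q6, q7}.
Some path from q0 reaches a state where E[atFloor U ¬alarm] holds.
q0 ∈ Sat(EF (E[atFloor U ¬alarm])).

Satisfied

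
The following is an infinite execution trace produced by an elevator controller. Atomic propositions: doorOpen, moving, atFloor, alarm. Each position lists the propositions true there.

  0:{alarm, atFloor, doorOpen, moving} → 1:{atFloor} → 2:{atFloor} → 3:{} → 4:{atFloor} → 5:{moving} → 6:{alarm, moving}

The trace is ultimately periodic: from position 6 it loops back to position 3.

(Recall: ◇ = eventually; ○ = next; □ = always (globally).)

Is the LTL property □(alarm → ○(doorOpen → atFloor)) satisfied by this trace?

alarm → ○(doorOpen → atFloor) holds at every position 0..6, and those are all positions ever visited, so □(alarm → ○(doorOpen → atFloor)) holds.
Positions where alarm holds: 0, 6.
Check ○(doorOpen → atFloor) at each: 0→ok, 6→ok.

Holds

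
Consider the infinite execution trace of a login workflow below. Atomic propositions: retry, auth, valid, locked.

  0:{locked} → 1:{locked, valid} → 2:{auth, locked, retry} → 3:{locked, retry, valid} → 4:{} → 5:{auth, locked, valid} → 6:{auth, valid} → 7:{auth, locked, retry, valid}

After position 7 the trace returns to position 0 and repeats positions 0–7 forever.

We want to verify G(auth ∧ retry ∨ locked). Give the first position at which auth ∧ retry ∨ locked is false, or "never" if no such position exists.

4

Check auth ∧ retry ∨ locked at each position in order: 0 ✓, 1 ✓, 2 ✓, 3 ✓.
At position 4 the labels are {}, so auth ∧ retry ∨ locked is false there. This is the first violation.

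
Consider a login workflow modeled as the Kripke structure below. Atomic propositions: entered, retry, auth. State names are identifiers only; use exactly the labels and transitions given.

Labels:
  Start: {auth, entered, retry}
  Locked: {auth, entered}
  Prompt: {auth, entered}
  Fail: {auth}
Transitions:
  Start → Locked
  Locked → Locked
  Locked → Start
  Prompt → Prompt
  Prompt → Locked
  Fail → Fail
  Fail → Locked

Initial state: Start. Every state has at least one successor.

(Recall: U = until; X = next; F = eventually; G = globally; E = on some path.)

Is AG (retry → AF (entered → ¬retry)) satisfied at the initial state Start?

Yes

States satisfying retry → AF (entered → ¬retry): {Start, Locked, Prompt, Fail}.
States satisfying AG (retry → AF (entered → ¬retry)): {Start, Locked, Prompt, Fail}.
Every state reachable from Start satisfies retry → AF (entered → ¬retry).
Start ∈ Sat(AG (retry → AF (entered → ¬retry))).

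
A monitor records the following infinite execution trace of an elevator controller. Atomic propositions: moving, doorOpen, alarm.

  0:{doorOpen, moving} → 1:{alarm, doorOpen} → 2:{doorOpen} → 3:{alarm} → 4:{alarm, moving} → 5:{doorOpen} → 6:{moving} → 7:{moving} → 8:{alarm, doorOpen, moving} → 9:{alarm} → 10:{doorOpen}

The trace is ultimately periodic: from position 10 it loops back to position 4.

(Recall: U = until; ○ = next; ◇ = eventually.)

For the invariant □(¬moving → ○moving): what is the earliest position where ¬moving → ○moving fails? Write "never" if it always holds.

1

Check ¬moving → ○moving at each position in order: 0 ✓.
At position 1 the labels are {alarm, doorOpen} and the next position 2 has {doorOpen}, so ¬moving → ○moving is false there. This is the first violation.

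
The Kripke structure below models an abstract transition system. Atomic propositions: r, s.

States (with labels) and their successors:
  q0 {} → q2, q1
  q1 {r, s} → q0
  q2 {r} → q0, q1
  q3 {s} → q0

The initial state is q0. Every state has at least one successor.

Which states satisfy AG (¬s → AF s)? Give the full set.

States satisfying ¬s → AF s: {q1, q3}.
States satisfying AG (¬s → AF s): ∅.

none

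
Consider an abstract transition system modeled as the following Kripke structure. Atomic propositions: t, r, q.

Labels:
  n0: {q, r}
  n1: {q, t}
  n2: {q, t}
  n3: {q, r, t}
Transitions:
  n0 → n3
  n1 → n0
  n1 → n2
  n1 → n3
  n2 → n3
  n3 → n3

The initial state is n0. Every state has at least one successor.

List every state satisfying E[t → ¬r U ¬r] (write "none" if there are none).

{n1, n2}

States satisfying t → ¬r: {n0, n1, n2}.
States satisfying ¬r: {n1, n2}.
States satisfying E[t → ¬r U ¬r]: {n1, n2}.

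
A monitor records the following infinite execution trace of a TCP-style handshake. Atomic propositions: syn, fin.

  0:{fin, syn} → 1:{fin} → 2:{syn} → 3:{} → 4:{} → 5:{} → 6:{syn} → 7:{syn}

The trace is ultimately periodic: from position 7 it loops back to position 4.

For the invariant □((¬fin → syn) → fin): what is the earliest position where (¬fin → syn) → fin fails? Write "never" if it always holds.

2

Check (¬fin → syn) → fin at each position in order: 0 ✓, 1 ✓.
At position 2 the labels are {syn}, so (¬fin → syn) → fin is false there. This is the first violation.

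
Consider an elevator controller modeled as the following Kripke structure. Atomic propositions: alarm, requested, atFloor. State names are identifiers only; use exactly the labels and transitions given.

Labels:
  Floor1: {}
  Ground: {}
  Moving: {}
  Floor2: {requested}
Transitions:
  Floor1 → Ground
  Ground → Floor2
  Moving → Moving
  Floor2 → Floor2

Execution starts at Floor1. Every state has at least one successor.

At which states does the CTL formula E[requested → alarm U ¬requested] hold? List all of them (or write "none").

States satisfying requested → alarm: {Floor1, Ground, Moving}.
States satisfying ¬requested: {Floor1, Ground, Moving}.
States satisfying E[requested → alarm U ¬requested]: {Floor1, Ground, Moving}.

{Floor1, Ground, Moving}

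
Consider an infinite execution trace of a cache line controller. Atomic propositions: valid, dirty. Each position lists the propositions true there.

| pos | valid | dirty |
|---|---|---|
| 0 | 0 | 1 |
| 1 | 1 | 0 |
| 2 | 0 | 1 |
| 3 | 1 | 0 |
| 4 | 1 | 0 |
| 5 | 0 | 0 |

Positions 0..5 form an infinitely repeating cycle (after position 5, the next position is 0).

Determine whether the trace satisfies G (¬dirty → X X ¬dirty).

¬dirty → X X ¬dirty must hold at every position from 0 onward. It fails at position 4, so G (¬dirty → X X ¬dirty) is false.
Positions where ¬dirty holds: 1, 3, 4, 5.
Check X X ¬dirty at each: 1→ok, 3→ok, 4→fails, 5→ok.

Does not hold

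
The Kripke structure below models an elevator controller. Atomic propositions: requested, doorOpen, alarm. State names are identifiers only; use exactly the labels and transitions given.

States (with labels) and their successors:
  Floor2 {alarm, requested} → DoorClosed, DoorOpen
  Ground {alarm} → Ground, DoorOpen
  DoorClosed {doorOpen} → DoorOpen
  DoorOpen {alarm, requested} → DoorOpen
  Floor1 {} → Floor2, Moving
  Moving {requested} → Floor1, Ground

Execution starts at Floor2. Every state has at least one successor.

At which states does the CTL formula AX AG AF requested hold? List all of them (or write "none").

States satisfying AG AF requested: {Floor2, DoorClosed, DoorOpen}.
States satisfying AX AG AF requested: {Floor2, DoorClosed, DoorOpen}.

{Floor2, DoorClosed, DoorOpen}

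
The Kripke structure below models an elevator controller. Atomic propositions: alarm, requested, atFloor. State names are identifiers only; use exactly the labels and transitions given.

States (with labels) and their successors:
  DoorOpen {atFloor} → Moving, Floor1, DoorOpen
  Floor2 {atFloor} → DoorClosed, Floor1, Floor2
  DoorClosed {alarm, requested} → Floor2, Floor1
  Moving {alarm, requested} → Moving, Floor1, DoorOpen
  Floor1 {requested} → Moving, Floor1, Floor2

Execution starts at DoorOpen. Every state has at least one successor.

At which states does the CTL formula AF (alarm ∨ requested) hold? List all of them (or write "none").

{DoorClosed, Moving, Floor1}

States satisfying alarm ∨ requested: {DoorClosed, Moving, Floor1}.
States satisfying AF (alarm ∨ requested): {DoorClosed, Moving, Floor1}.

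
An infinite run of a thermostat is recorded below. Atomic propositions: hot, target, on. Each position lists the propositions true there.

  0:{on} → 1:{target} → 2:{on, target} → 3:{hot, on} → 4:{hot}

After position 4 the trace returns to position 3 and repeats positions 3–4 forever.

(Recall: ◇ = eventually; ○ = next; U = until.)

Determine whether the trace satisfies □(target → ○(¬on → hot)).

Satisfied

target → ○(¬on → hot) holds at every position 0..4, and those are all positions ever visited, so □(target → ○(¬on → hot)) holds.
Positions where target holds: 1, 2.
Check ○(¬on → hot) at each: 1→ok, 2→ok.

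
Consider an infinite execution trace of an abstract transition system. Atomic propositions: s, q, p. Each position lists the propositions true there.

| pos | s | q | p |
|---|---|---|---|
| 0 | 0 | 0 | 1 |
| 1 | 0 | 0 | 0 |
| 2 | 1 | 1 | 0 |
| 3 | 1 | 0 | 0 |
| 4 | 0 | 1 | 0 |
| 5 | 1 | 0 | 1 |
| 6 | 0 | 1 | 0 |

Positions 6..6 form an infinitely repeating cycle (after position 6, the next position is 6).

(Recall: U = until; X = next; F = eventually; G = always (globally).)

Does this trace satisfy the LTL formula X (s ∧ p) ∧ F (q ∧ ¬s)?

Violated

The position after 0 is 1; s ∧ p is false there.
q ∧ ¬s holds at position 4, which is reachable from 0, so F (q ∧ ¬s) holds.
At position 0: X (s ∧ p) is false; F (q ∧ ¬s) is true; so X (s ∧ p) ∧ F (q ∧ ¬s) is false.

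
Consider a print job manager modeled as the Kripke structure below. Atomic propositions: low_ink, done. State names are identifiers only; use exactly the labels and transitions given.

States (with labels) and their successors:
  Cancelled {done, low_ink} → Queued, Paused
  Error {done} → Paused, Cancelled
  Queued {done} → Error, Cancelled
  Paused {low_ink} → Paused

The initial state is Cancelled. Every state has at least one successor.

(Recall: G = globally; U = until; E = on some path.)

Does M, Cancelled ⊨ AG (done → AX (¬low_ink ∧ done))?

States satisfying done → AX (¬low_ink ∧ done): {Paused}.
States satisfying AG (done → AX (¬low_ink ∧ done)): {Paused}.
Cancelled is reachable from Cancelled and violates done → AX (¬low_ink ∧ done), so AG fails at Cancelled.
Cancelled ∉ Sat(AG (done → AX (¬low_ink ∧ done))).

No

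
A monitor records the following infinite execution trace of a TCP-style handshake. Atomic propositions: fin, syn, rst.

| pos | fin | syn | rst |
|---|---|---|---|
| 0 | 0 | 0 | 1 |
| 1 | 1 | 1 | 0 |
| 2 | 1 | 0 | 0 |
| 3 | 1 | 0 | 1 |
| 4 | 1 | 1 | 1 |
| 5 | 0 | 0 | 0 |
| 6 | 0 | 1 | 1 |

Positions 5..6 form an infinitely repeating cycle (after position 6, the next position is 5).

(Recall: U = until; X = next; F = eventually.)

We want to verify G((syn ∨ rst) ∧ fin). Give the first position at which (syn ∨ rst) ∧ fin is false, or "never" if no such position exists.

0

At position 0 the labels are {rst}, so (syn ∨ rst) ∧ fin is false there. This is the first violation.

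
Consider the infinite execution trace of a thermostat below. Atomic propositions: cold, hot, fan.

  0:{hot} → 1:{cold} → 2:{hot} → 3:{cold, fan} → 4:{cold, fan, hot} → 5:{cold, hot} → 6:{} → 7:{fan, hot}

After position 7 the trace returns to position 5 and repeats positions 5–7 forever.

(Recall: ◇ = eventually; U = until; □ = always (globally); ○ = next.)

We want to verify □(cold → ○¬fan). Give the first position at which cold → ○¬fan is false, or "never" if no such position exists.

3

Check cold → ○¬fan at each position in order: 0 ✓, 1 ✓, 2 ✓.
At position 3 the labels are {cold, fan} and the next position 4 has {cold, fan, hot}, so cold → ○¬fan is false there. This is the first violation.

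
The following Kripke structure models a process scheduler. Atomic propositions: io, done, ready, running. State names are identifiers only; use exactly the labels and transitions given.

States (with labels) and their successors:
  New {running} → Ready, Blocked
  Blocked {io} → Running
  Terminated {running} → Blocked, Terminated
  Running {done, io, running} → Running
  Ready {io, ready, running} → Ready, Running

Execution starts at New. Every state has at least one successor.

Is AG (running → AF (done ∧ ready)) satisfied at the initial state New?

States satisfying running → AF (done ∧ ready): {Blocked}.
States satisfying AG (running → AF (done ∧ ready)): ∅.
New is reachable from New and violates running → AF (done ∧ ready), so AG fails at New.
New ∉ Sat(AG (running → AF (done ∧ ready))).

Violated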